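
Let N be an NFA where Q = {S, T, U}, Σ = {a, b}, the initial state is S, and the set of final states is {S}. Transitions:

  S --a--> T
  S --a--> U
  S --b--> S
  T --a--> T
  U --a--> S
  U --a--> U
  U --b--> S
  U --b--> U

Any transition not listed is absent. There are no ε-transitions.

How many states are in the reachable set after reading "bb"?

1

Start in {S}.
Read 'b': S→{S}; now {S}.
Read 'b': S→{S}; now {S}.
That set has 1 state.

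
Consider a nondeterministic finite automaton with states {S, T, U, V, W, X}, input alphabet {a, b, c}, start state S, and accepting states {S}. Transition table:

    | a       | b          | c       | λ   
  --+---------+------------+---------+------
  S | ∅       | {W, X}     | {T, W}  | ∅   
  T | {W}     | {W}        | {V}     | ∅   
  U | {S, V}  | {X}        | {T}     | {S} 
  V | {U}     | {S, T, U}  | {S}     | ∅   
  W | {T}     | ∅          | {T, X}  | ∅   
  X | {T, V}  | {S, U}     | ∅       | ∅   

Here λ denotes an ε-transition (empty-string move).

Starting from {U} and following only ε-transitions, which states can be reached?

{S, U}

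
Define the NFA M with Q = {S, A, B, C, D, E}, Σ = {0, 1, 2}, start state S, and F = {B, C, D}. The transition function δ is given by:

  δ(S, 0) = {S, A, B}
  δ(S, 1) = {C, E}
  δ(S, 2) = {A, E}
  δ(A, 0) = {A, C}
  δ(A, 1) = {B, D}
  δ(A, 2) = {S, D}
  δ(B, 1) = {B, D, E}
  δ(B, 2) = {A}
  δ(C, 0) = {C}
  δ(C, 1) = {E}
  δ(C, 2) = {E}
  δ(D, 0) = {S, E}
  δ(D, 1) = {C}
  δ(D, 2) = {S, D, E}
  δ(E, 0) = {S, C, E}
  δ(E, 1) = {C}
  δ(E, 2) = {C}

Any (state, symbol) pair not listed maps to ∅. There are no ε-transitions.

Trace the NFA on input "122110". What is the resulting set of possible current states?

Start in {S}.
Read '1': S→{C, E}; now {C, E}.
Read '2': C→{E}, E→{C}; now {C, E}.
Read '2': C→{E}, E→{C}; now {C, E}.
Read '1': C→{E}, E→{C}; now {C, E}.
Read '1': C→{E}, E→{C}; now {C, E}.
Read '0': C→{C}, E→{S, C, E}; now {S, C, E}.

{S, C, E}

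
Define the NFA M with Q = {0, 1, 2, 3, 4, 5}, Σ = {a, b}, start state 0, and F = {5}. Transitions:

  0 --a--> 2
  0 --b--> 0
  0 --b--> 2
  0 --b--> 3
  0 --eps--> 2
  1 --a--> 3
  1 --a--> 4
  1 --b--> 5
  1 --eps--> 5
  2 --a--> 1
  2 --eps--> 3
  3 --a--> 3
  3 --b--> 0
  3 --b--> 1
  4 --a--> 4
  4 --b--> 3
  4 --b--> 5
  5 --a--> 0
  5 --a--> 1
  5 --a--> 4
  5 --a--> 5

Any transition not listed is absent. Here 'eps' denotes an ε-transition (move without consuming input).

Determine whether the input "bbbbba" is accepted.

Start: ε-closure({0}) = {0, 2, 3}.
Read 'b': {0, 2, 3} → {0, 1, 2, 3, 5}.
Read 'b': {0, 1, 2, 3, 5} → {0, 1, 2, 3, 5}.
Read 'b': {0, 1, 2, 3, 5} → {0, 1, 2, 3, 5}.
Read 'b': {0, 1, 2, 3, 5} → {0, 1, 2, 3, 5}.
Read 'b': {0, 1, 2, 3, 5} → {0, 1, 2, 3, 5}.
Read 'a': {0, 1, 2, 3, 5} → {0, 1, 2, 3, 4, 5}.
The final set {0, 1, 2, 3, 4, 5} contains the accepting state 5.

Yes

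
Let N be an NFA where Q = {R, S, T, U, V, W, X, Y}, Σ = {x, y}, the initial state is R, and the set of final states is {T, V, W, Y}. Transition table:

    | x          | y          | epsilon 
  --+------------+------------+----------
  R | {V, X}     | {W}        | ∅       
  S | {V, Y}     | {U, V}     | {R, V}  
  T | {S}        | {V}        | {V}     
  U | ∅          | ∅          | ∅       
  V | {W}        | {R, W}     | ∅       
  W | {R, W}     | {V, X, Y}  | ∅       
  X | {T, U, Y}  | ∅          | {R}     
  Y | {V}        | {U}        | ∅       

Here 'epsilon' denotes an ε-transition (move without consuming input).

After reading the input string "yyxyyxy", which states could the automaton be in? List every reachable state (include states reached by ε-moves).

{R, U, V, W, X, Y}

Start in {R}.
Read 'y': R→{W}; now {W}.
Read 'y': W→{V, X, Y}; union {V, X, Y}; ε-closure = {R, V, X, Y}.
Read 'x': R→{V, X}, V→{W}, X→{T, U, Y}, Y→{V}; union {T, U, V, W, X, Y}; ε-closure = {R, T, U, V, W, X, Y}.
Read 'y': R→{W}, T→{V}, U→∅, V→{R, W}, W→{V, X, Y}, X→∅, Y→{U}; now {R, U, V, W, X, Y}.
Read 'y': R→{W}, U→∅, V→{R, W}, W→{V, X, Y}, X→∅, Y→{U}; now {R, U, V, W, X, Y}.
Read 'x': R→{V, X}, U→∅, V→{W}, W→{R, W}, X→{T, U, Y}, Y→{V}; now {R, T, U, V, W, X, Y}.
Read 'y': R→{W}, T→{V}, U→∅, V→{R, W}, W→{V, X, Y}, X→∅, Y→{U}; now {R, U, V, W, X, Y}.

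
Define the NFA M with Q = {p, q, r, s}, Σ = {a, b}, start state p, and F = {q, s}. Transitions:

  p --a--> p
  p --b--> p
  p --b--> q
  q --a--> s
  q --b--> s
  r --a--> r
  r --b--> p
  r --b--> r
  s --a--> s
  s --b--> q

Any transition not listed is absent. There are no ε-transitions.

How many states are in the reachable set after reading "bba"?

Start in {p}.
Read 'b': {p} → {p, q}.
Read 'b': {p, q} → {p, q, s}.
Read 'a': {p, q, s} → {p, s}.
That set has 2 states.

2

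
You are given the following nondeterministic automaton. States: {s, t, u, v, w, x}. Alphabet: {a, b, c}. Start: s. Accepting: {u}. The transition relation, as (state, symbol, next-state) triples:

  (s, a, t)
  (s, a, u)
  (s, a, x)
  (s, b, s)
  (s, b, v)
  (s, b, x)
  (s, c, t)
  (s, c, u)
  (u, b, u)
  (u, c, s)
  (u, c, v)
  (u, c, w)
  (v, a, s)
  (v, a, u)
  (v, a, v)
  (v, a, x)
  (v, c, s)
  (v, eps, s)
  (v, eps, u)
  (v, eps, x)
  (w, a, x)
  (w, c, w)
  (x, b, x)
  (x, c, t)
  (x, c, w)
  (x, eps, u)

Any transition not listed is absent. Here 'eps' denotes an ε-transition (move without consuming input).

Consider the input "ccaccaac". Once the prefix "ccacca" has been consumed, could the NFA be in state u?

Yes

Start in {s}.
Read 'c': s→{t, u}; now {t, u}.
Read 'c': t→∅, u→{s, v, w}; union {s, v, w}; ε-closure = {s, u, v, w, x}.
Read 'a': s→{t, u, x}, u→∅, v→{s, u, v, x}, w→{x}, x→∅; now {s, t, u, v, x}.
Read 'c': s→{t, u}, t→∅, u→{s, v, w}, v→{s}, x→{t, w}; union {s, t, u, v, w}; ε-closure = {s, t, u, v, w, x}.
Read 'c': s→{t, u}, t→∅, u→{s, v, w}, v→{s}, w→{w}, x→{t, w}; union {s, t, u, v, w}; ε-closure = {s, t, u, v, w, x}.
Read 'a': s→{t, u, x}, t→∅, u→∅, v→{s, u, v, x}, w→{x}, x→∅; now {s, t, u, v, x}.
State u is in {s, t, u, v, x}.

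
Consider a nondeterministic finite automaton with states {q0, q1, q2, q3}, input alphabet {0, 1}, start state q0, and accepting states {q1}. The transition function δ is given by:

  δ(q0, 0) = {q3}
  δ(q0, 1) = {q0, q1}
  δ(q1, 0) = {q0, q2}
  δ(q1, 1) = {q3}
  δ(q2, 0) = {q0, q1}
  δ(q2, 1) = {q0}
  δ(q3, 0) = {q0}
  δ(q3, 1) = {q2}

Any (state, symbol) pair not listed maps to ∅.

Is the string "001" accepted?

Start in {q0}.
Read '0': {q0} → {q3}.
Read '0': {q3} → {q0}.
Read '1': {q0} → {q0, q1}.
The final set {q0, q1} contains the accepting state q1.

Yes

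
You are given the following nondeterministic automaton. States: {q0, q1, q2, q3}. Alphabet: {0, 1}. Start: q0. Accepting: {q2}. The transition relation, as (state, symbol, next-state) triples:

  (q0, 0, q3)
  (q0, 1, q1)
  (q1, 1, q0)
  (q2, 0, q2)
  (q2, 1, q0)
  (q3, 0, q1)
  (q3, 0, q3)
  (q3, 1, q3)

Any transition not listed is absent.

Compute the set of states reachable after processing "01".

{q3}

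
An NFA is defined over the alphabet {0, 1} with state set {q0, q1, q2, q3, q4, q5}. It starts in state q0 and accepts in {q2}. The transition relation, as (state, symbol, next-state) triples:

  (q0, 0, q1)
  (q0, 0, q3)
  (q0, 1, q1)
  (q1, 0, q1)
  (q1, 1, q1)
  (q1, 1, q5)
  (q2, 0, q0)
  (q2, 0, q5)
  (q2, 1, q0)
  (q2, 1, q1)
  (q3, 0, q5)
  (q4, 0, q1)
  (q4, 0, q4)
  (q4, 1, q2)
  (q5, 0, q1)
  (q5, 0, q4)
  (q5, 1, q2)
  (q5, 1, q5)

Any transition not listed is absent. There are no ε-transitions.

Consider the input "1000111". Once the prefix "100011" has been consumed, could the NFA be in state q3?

Start in {q0}.
Read '1': q0→{q1}; now {q1}.
Read '0': q1→{q1}; now {q1}.
Read '0': q1→{q1}; now {q1}.
Read '0': q1→{q1}; now {q1}.
Read '1': q1→{q1, q5}; now {q1, q5}.
Read '1': q1→{q1, q5}, q5→{q2, q5}; now {q1, q2, q5}.
State q3 is not in {q1, q2, q5}.

No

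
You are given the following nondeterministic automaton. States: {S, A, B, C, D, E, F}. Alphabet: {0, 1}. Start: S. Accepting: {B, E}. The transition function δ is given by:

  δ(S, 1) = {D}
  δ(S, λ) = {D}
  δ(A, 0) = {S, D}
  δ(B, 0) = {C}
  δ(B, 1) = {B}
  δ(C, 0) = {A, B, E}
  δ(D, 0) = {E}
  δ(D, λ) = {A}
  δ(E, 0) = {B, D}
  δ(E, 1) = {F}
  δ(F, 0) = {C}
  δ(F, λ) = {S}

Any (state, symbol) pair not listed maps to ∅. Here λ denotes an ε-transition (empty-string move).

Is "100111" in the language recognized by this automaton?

Yes

Start: ε-closure({S}) = {S, A, D}.
Read '1': {S, A, D} → {A, D}.
Read '0': {A, D} → {S, A, D, E}.
Read '0': {S, A, D, E} → {S, A, B, D, E}.
Read '1': {S, A, B, D, E} → {S, A, B, D, F}.
Read '1': {S, A, B, D, F} → {A, B, D}.
Read '1': {A, B, D} → {B}.
The final set {B} contains the accepting state B.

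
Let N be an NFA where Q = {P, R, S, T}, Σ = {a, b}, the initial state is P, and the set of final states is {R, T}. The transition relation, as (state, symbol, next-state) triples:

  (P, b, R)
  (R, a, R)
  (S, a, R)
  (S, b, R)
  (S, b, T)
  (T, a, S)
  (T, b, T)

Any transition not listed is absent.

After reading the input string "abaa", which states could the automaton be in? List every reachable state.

Start in {P}.
Read 'a': P→∅; now ∅.
The set is empty and remains empty for the remaining 3 symbols.

∅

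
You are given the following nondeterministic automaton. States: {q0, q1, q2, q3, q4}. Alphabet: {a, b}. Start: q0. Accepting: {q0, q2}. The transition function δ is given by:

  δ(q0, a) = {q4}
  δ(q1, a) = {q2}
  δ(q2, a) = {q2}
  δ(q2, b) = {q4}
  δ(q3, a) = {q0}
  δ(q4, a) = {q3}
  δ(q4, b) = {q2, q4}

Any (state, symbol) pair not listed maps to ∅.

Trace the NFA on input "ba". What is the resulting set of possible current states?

∅

Start in {q0}.
Read 'b': {q0} → ∅.
The set is empty and remains empty for the remaining 1 symbol.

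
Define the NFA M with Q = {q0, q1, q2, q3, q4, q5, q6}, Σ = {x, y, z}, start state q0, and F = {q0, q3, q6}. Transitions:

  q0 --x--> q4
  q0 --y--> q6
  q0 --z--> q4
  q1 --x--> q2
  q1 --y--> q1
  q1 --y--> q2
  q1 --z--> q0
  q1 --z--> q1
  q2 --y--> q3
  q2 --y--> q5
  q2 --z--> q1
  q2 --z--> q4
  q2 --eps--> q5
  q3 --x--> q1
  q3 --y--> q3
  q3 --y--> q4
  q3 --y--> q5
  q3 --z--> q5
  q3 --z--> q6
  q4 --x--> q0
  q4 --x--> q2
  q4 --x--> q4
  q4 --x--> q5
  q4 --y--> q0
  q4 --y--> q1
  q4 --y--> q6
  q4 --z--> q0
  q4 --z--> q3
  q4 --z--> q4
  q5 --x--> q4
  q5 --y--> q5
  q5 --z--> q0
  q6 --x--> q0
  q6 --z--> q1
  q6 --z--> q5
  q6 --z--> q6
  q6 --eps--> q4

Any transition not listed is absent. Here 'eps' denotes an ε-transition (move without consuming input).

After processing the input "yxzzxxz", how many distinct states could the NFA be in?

4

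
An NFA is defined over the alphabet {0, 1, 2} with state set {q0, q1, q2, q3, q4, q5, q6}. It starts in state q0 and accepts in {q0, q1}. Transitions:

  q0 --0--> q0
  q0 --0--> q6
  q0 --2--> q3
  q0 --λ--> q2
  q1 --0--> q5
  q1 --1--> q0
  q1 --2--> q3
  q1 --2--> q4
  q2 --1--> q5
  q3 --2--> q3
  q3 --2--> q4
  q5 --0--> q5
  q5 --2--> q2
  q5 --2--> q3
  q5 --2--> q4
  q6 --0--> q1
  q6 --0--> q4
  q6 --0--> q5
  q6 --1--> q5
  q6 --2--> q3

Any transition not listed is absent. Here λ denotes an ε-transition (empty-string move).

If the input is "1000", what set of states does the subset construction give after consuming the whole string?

{q5}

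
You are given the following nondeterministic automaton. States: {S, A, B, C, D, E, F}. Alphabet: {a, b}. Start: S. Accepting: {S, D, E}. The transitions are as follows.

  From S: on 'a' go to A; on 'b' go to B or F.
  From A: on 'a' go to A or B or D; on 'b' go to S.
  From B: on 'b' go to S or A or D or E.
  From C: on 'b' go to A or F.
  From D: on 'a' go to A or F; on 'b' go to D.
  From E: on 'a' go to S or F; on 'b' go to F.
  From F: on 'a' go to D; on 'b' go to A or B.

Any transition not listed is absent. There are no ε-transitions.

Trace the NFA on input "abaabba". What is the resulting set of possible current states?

{A, D, F}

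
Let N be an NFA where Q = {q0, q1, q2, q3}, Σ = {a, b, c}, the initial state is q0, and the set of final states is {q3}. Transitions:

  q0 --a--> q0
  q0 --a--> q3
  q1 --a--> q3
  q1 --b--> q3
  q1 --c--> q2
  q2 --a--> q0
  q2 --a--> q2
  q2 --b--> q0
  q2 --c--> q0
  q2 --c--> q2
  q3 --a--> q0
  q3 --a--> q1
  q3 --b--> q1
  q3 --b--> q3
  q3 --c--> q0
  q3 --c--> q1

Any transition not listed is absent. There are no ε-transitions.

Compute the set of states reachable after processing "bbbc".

Start in {q0}.
Read 'b': {q0} → ∅.
The set is empty and remains empty for the remaining 3 symbols.

∅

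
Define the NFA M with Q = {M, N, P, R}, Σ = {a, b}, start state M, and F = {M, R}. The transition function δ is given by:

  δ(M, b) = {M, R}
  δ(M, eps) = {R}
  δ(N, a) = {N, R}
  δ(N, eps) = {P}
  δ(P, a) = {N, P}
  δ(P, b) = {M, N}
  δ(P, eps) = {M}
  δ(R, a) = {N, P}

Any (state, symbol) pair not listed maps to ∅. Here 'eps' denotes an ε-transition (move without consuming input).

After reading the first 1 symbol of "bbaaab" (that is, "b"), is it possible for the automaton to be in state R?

Start: ε-closure({M}) = {M, R}.
Read 'b': M→{M, R}, R→∅; now {M, R}.
State R is in {M, R}.

Yes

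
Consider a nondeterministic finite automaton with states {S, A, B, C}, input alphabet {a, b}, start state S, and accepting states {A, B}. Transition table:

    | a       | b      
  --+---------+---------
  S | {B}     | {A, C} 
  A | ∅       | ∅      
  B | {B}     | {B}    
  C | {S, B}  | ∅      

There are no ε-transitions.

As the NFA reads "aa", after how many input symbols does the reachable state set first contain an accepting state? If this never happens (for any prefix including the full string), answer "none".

Start in {S}.
Read 'a': S→{B}; now {B}.
None of the earlier sets intersect F, but {B} does.

1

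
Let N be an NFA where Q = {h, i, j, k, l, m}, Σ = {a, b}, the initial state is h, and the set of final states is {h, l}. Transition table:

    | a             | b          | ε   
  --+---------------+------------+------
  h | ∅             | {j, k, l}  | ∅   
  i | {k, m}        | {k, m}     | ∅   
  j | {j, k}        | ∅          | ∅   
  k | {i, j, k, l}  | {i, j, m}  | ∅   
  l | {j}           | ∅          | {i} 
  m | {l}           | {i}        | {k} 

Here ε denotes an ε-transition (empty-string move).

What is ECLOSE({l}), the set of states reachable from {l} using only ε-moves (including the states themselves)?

Begin with {l}.
ε-move l → i; add i.

{i, l}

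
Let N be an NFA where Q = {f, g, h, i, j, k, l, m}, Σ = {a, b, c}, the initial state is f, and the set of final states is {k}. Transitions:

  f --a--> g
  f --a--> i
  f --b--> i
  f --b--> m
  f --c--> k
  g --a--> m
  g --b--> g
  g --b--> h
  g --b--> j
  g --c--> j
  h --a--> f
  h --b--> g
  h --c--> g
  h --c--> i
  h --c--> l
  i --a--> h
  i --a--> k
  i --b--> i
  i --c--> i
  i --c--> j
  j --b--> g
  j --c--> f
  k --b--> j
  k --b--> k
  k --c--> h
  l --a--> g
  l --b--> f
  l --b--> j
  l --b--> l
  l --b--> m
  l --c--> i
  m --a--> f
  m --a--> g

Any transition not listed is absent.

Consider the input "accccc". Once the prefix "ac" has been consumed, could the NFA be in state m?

Start in {f}.
Read 'a': f→{g, i}; now {g, i}.
Read 'c': g→{j}, i→{i, j}; now {i, j}.
State m is not in {i, j}.

No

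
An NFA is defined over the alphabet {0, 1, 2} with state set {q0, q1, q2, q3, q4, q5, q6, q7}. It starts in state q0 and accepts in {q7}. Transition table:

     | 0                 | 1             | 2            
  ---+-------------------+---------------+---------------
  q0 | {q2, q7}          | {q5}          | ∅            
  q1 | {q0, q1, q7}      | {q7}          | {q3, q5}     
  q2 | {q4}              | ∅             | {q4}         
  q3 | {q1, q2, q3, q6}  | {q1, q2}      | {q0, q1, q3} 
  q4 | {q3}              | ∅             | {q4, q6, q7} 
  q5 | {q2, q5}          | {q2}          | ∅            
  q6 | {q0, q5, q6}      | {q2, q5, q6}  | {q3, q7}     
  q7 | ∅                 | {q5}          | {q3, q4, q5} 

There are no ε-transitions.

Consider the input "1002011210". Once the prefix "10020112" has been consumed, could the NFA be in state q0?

No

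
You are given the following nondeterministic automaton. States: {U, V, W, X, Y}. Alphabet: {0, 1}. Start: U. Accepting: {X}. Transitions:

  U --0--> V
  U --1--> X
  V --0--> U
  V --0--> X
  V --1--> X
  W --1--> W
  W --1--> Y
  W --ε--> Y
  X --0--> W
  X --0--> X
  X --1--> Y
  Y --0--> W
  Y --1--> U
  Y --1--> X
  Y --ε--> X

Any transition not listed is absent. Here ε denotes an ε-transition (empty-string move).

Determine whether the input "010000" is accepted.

Start in {U}.
Read '0': U→{V}; now {V}.
Read '1': V→{X}; now {X}.
Read '0': X→{W, X}; union {W, X}; ε-closure = {W, X, Y}.
Read '0': W→∅, X→{W, X}, Y→{W}; union {W, X}; ε-closure = {W, X, Y}.
Read '0': W→∅, X→{W, X}, Y→{W}; union {W, X}; ε-closure = {W, X, Y}.
Read '0': W→∅, X→{W, X}, Y→{W}; union {W, X}; ε-closure = {W, X, Y}.
The final set {W, X, Y} contains the accepting state X.

Yes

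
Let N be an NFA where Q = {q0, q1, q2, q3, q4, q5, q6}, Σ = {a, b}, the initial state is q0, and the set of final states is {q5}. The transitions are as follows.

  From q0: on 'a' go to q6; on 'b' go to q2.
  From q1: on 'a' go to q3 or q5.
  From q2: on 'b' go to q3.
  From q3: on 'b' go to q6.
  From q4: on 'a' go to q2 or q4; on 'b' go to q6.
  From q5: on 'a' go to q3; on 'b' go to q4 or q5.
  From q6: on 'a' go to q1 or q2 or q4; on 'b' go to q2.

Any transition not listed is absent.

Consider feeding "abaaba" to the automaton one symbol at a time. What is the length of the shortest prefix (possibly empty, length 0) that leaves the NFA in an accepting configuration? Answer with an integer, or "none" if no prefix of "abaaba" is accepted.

none

Start in {q0}.
Read 'a': q0→{q6}; now {q6}.
Read 'b': q6→{q2}; now {q2}.
Read 'a': q2→∅; now ∅.
The set is empty and remains empty for the remaining 3 symbols.
No reachable set along the way intersects F.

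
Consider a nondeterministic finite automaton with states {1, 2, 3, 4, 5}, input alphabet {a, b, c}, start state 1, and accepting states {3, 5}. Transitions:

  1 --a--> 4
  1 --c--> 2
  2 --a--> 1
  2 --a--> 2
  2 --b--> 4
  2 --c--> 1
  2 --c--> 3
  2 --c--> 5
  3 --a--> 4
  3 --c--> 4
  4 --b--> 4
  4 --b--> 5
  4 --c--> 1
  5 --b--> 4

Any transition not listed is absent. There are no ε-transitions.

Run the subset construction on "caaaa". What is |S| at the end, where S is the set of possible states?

3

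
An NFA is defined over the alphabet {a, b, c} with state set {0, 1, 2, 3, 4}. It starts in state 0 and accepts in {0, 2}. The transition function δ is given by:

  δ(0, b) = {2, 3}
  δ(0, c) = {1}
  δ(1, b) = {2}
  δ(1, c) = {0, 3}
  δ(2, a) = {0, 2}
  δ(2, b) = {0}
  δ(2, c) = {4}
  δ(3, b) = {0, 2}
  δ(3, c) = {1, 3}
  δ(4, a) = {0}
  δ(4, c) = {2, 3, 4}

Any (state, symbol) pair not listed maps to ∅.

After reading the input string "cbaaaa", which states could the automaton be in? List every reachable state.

{0, 2}

Start in {0}.
Read 'c': {0} → {1}.
Read 'b': {1} → {2}.
Read 'a': {2} → {0, 2}.
Read 'a': {0, 2} → {0, 2}.
Read 'a': {0, 2} → {0, 2}.
Read 'a': {0, 2} → {0, 2}.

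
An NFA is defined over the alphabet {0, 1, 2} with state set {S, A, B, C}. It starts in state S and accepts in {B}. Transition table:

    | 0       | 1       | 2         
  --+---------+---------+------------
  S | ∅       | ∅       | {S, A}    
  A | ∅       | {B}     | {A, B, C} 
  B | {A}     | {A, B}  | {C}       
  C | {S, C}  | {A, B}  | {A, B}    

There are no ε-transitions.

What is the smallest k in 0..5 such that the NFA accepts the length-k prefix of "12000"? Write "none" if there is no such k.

Start in {S}.
Read '1': {S} → ∅.
The set is empty and remains empty for the remaining 4 symbols.
No reachable set along the way intersects F.

none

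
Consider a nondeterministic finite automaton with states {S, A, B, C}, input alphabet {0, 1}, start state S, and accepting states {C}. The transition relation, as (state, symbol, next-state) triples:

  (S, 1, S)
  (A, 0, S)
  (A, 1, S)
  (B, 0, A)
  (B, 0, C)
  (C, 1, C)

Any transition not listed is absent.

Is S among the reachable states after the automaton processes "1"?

Start in {S}.
Read '1': {S} → {S}.
State S is in {S}.

Yes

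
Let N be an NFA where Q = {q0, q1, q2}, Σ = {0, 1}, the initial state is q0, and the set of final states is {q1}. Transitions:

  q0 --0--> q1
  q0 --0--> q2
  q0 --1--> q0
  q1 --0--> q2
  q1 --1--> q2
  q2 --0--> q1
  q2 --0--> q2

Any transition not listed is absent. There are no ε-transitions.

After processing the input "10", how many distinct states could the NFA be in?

Start in {q0}.
Read '1': q0→{q0}; now {q0}.
Read '0': q0→{q1, q2}; now {q1, q2}.
That set has 2 states.

2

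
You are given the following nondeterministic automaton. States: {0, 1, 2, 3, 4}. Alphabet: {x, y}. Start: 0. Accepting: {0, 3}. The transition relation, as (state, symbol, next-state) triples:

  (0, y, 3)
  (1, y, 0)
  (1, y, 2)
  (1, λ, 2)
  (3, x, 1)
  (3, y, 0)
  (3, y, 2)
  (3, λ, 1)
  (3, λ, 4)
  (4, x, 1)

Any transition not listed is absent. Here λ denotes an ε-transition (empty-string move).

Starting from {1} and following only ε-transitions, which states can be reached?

Begin with {1}.
ε-move 1 → 2; add 2.

{1, 2}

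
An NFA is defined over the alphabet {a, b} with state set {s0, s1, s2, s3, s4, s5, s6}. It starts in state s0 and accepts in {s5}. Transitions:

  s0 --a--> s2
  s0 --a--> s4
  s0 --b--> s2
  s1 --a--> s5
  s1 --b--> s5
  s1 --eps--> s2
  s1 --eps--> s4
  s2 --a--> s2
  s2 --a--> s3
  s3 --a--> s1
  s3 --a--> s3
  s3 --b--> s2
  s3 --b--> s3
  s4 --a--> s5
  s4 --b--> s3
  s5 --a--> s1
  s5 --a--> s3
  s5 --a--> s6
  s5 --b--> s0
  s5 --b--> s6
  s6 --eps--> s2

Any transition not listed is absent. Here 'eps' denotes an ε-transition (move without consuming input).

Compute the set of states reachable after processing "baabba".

Start in {s0}.
Read 'b': {s0} → {s2}.
Read 'a': {s2} → {s2, s3}.
Read 'a': {s2, s3} → {s1, s2, s3, s4}.
Read 'b': {s1, s2, s3, s4} → {s2, s3, s5}.
Read 'b': {s2, s3, s5} → {s0, s2, s3, s6}.
Read 'a': {s0, s2, s3, s6} → {s1, s2, s3, s4}.

{s1, s2, s3, s4}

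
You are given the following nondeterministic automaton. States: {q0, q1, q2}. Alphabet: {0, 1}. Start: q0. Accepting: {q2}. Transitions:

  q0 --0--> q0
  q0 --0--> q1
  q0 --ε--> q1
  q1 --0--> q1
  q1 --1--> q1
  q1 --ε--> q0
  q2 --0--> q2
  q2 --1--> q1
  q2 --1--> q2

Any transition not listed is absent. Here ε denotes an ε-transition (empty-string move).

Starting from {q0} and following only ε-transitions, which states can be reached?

{q0, q1}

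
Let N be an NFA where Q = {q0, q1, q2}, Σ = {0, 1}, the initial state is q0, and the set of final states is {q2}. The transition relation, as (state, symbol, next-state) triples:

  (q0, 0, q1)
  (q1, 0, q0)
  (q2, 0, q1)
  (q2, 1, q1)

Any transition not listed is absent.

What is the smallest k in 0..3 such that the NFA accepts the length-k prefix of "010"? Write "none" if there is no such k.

none

Start in {q0}.
Read '0': q0→{q1}; now {q1}.
Read '1': q1→∅; now ∅.
The set is empty and remains empty for the remaining 1 symbol.
No reachable set along the way intersects F.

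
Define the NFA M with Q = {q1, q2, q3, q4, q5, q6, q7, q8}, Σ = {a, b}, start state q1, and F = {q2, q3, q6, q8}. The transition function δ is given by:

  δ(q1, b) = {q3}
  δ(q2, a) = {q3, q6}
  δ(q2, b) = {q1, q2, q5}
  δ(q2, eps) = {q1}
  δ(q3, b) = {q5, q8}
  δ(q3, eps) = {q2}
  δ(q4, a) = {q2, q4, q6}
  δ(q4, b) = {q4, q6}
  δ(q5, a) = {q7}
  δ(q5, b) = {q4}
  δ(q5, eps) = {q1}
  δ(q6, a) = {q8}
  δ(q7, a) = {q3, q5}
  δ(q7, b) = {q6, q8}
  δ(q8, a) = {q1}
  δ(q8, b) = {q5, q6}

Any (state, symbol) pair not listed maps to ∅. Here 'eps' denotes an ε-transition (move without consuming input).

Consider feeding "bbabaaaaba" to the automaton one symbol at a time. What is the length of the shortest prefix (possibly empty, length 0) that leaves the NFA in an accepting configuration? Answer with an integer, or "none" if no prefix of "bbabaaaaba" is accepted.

1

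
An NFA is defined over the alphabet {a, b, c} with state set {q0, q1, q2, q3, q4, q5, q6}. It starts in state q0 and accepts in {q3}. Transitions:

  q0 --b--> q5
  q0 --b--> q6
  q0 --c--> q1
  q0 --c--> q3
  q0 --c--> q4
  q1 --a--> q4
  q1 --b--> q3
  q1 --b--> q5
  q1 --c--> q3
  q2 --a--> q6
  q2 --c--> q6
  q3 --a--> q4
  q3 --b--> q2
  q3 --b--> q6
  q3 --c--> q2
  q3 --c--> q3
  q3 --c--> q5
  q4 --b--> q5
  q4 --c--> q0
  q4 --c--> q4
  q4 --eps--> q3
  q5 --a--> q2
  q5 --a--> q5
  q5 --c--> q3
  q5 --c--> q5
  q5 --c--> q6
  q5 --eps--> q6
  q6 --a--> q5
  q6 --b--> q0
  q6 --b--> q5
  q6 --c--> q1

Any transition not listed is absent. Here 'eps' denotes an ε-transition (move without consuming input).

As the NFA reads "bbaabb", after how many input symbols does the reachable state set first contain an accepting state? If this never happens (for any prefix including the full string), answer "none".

none

Start in {q0}.
Read 'b': q0→{q5, q6}; now {q5, q6}.
Read 'b': q5→∅, q6→{q0, q5}; union {q0, q5}; ε-closure = {q0, q5, q6}.
Read 'a': q0→∅, q5→{q2, q5}, q6→{q5}; union {q2, q5}; ε-closure = {q2, q5, q6}.
Read 'a': q2→{q6}, q5→{q2, q5}, q6→{q5}; now {q2, q5, q6}.
Read 'b': q2→∅, q5→∅, q6→{q0, q5}; union {q0, q5}; ε-closure = {q0, q5, q6}.
Read 'b': q0→{q5, q6}, q5→∅, q6→{q0, q5}; now {q0, q5, q6}.
No reachable set along the way intersects F.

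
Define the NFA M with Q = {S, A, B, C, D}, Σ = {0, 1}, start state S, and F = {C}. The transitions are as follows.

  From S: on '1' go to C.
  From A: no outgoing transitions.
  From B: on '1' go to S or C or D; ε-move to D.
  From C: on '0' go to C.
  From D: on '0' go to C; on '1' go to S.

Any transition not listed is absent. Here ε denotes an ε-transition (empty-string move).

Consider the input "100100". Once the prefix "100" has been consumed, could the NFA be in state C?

Yes

Start in {S}.
Read '1': S→{C}; now {C}.
Read '0': C→{C}; now {C}.
Read '0': C→{C}; now {C}.
State C is in {C}.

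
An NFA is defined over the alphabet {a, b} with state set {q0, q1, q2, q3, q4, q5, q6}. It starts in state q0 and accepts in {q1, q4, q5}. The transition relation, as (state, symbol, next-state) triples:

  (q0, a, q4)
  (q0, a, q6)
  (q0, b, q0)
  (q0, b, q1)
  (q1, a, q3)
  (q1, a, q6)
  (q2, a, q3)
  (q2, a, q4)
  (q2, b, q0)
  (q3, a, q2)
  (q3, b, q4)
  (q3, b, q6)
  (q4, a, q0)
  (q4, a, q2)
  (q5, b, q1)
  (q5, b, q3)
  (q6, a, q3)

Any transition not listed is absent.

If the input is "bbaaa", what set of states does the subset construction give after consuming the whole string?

Start in {q0}.
Read 'b': {q0} → {q0, q1}.
Read 'b': {q0, q1} → {q0, q1}.
Read 'a': {q0, q1} → {q3, q4, q6}.
Read 'a': {q3, q4, q6} → {q0, q2, q3}.
Read 'a': {q0, q2, q3} → {q2, q3, q4, q6}.

{q2, q3, q4, q6}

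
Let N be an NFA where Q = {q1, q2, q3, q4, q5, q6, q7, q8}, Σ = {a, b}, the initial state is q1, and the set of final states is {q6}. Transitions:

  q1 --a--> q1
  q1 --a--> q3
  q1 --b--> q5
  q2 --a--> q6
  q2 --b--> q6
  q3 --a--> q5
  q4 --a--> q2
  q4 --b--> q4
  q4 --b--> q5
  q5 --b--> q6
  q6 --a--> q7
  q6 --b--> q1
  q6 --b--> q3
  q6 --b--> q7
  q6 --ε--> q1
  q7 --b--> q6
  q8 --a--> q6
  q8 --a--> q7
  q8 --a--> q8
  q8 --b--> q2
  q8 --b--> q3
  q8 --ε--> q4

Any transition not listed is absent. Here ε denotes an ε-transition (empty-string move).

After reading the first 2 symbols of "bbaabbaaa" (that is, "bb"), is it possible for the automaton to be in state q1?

Yes

Start in {q1}.
Read 'b': {q1} → {q5}.
Read 'b': {q5} → {q1, q6}.
State q1 is in {q1, q6}.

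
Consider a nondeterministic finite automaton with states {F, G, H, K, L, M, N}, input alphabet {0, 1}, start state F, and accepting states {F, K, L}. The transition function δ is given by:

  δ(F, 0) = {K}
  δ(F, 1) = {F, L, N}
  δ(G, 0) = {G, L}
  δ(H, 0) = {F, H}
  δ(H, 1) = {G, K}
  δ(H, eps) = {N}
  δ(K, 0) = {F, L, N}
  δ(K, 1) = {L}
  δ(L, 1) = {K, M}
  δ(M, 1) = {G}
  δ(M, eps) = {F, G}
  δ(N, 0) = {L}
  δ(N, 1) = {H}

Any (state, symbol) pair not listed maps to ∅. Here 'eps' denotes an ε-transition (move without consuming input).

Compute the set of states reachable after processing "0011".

{F, G, H, K, L, M, N}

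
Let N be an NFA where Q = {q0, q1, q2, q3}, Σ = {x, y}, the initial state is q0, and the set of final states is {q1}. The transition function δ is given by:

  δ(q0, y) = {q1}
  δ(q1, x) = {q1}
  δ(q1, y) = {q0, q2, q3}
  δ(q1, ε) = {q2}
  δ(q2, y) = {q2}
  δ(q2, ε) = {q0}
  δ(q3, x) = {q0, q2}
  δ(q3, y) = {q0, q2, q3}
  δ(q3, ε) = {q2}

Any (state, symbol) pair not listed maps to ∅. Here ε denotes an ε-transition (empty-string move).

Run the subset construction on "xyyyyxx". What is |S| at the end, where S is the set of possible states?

Start in {q0}.
Read 'x': {q0} → ∅.
The set is empty and remains empty for the remaining 6 symbols.
That set has 0 states.

0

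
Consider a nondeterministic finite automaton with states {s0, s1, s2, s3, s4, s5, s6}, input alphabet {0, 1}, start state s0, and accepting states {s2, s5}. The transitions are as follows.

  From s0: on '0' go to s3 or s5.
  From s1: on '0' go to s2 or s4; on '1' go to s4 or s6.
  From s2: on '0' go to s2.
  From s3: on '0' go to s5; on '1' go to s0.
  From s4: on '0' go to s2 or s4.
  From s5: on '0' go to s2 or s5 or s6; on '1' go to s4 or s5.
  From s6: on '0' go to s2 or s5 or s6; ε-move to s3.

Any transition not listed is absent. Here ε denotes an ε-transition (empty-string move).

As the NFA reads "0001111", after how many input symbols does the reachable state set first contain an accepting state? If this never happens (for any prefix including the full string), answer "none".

1

Start in {s0}.
Read '0': {s0} → {s3, s5}.
None of the earlier sets intersect F, but {s3, s5} does.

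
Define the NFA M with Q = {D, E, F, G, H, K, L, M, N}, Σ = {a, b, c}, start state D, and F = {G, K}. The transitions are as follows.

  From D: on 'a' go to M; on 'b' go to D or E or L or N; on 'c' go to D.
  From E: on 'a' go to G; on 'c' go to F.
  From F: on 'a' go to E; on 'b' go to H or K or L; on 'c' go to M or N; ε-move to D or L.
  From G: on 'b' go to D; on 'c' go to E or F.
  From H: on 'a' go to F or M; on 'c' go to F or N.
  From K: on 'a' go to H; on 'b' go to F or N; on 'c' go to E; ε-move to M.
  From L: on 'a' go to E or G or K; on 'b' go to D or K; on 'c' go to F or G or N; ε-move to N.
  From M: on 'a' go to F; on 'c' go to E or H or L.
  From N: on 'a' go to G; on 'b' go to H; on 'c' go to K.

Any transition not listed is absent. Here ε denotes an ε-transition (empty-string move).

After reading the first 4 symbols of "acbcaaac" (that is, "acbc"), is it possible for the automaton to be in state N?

Start in {D}.
Read 'a': D→{M}; now {M}.
Read 'c': M→{E, H, L}; union {E, H, L}; ε-closure = {E, H, L, N}.
Read 'b': E→∅, H→∅, L→{D, K}, N→{H}; union {D, H, K}; ε-closure = {D, H, K, M}.
Read 'c': D→{D}, H→{F, N}, K→{E}, M→{E, H, L}; now {D, E, F, H, L, N}.
State N is in {D, E, F, H, L, N}.

Yes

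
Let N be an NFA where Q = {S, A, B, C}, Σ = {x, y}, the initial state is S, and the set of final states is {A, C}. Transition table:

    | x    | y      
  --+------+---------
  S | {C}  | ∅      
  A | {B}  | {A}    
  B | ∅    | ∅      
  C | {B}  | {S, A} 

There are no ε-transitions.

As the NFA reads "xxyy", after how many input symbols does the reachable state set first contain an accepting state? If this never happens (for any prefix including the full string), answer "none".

1

Start in {S}.
Read 'x': {S} → {C}.
None of the earlier sets intersect F, but {C} does.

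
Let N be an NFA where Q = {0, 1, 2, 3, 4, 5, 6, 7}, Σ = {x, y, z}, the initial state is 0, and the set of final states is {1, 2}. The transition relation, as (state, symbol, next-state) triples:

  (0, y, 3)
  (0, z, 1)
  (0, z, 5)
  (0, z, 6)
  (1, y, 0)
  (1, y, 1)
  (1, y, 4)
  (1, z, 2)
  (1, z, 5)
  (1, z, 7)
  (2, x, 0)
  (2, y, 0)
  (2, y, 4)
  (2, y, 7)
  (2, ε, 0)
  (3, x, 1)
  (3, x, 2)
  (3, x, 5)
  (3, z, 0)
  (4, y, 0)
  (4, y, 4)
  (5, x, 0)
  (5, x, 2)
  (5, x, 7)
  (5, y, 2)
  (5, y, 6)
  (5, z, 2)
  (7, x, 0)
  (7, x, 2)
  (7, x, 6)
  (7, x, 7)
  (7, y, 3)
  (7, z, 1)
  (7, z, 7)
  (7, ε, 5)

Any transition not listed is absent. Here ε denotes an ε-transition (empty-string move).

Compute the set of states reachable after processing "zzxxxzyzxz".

{0, 1, 2, 5, 6, 7}

Start in {0}.
Read 'z': {0} → {1, 5, 6}.
Read 'z': {1, 5, 6} → {0, 2, 5, 7}.
Read 'x': {0, 2, 5, 7} → {0, 2, 5, 6, 7}.
Read 'x': {0, 2, 5, 6, 7} → {0, 2, 5, 6, 7}.
Read 'x': {0, 2, 5, 6, 7} → {0, 2, 5, 6, 7}.
Read 'z': {0, 2, 5, 6, 7} → {0, 1, 2, 5, 6, 7}.
Read 'y': {0, 1, 2, 5, 6, 7} → {0, 1, 2, 3, 4, 5, 6, 7}.
Read 'z': {0, 1, 2, 3, 4, 5, 6, 7} → {0, 1, 2, 5, 6, 7}.
Read 'x': {0, 1, 2, 5, 6, 7} → {0, 2, 5, 6, 7}.
Read 'z': {0, 2, 5, 6, 7} → {0, 1, 2, 5, 6, 7}.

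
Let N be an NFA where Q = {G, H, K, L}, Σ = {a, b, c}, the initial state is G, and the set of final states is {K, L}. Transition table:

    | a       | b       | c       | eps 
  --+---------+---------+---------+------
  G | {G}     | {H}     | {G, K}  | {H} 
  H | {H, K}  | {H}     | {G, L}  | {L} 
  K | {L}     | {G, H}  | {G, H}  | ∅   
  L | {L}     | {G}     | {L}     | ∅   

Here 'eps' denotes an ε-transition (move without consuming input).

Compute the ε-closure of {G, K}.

Begin with {G, K}.
ε-move G → H; add H.
ε-move H → L; add L.

{G, H, K, L}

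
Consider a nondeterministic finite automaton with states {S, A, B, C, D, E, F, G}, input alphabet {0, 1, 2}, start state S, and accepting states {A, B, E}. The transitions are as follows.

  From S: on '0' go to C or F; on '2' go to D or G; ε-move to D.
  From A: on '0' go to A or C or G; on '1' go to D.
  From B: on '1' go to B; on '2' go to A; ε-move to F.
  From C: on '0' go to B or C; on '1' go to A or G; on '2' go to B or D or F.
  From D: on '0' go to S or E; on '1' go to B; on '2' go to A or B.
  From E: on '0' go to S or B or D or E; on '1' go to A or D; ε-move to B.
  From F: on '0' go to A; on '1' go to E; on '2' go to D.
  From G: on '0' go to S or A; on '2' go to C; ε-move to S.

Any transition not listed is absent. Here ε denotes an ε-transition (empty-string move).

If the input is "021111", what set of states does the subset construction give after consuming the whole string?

{A, B, D, E, F}

Start: ε-closure({S}) = {S, D}.
Read '0': {S, D} → {S, B, C, D, E, F}.
Read '2': {S, B, C, D, E, F} → {S, A, B, D, F, G}.
Read '1': {S, A, B, D, F, G} → {B, D, E, F}.
Read '1': {B, D, E, F} → {A, B, D, E, F}.
Read '1': {A, B, D, E, F} → {A, B, D, E, F}.
Read '1': {A, B, D, E, F} → {A, B, D, E, F}.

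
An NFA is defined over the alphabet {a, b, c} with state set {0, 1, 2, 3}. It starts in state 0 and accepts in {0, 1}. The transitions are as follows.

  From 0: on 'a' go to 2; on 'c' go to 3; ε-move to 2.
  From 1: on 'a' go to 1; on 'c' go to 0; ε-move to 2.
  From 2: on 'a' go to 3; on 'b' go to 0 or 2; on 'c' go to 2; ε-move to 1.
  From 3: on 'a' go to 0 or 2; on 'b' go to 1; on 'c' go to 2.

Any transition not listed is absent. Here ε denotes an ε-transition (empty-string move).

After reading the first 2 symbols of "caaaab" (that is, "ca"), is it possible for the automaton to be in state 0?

Yes

Start: ε-closure({0}) = {0, 1, 2}.
Read 'c': {0, 1, 2} → {0, 1, 2, 3}.
Read 'a': {0, 1, 2, 3} → {0, 1, 2, 3}.
State 0 is in {0, 1, 2, 3}.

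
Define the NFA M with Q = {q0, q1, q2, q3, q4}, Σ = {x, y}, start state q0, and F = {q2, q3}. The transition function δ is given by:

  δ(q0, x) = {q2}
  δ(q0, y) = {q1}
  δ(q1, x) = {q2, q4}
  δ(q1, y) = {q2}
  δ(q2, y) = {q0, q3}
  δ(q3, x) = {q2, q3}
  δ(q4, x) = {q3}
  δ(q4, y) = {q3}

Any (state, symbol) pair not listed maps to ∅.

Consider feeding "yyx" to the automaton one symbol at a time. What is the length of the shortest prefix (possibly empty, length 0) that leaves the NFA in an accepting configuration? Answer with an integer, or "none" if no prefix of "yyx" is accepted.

Start in {q0}.
Read 'y': {q0} → {q1}.
Read 'y': {q1} → {q2}.
None of the earlier sets intersect F, but {q2} does.

2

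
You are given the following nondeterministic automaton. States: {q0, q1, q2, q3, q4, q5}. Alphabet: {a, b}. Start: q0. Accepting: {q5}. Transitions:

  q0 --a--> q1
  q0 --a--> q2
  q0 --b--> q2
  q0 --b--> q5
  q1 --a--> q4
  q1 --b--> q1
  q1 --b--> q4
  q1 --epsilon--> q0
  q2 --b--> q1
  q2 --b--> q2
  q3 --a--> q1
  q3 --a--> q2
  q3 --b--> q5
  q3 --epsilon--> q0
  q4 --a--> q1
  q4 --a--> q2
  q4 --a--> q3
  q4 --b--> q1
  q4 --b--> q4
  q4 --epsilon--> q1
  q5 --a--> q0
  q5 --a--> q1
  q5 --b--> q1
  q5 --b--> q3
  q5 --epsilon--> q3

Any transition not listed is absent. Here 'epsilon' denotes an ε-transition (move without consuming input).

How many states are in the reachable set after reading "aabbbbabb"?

Start in {q0}.
Read 'a': {q0} → {q0, q1, q2}.
Read 'a': {q0, q1, q2} → {q0, q1, q2, q4}.
Read 'b': {q0, q1, q2, q4} → {q0, q1, q2, q3, q4, q5}.
Read 'b': {q0, q1, q2, q3, q4, q5} → {q0, q1, q2, q3, q4, q5}.
Read 'b': {q0, q1, q2, q3, q4, q5} → {q0, q1, q2, q3, q4, q5}.
Read 'b': {q0, q1, q2, q3, q4, q5} → {q0, q1, q2, q3, q4, q5}.
Read 'a': {q0, q1, q2, q3, q4, q5} → {q0, q1, q2, q3, q4}.
Read 'b': {q0, q1, q2, q3, q4} → {q0, q1, q2, q3, q4, q5}.
Read 'b': {q0, q1, q2, q3, q4, q5} → {q0, q1, q2, q3, q4, q5}.
That set has 6 states.

6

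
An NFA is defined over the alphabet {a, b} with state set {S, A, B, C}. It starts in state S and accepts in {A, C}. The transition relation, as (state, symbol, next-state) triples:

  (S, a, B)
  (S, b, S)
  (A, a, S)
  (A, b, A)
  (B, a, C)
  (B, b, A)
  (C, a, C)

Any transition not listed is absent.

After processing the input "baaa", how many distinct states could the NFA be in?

1

Start in {S}.
Read 'b': S→{S}; now {S}.
Read 'a': S→{B}; now {B}.
Read 'a': B→{C}; now {C}.
Read 'a': C→{C}; now {C}.
That set has 1 state.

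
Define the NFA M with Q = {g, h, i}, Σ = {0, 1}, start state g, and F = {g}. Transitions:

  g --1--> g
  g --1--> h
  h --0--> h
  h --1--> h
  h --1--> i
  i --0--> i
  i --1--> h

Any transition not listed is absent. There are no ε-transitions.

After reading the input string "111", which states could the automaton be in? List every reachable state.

Start in {g}.
Read '1': g→{g, h}; now {g, h}.
Read '1': g→{g, h}, h→{h, i}; now {g, h, i}.
Read '1': g→{g, h}, h→{h, i}, i→{h}; now {g, h, i}.

{g, h, i}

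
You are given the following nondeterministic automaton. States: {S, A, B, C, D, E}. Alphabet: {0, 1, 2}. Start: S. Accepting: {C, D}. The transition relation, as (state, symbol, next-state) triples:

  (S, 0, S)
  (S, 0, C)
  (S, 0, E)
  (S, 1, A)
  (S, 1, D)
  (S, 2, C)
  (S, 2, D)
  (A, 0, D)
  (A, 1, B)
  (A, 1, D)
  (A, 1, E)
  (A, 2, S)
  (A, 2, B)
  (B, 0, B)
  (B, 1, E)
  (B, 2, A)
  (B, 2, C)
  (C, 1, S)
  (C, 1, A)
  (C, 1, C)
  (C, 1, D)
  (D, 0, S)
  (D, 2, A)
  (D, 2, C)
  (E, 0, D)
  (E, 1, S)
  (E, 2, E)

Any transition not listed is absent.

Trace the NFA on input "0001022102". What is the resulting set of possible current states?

{A, C, D, E}

Start in {S}.
Read '0': S→{S, C, E}; now {S, C, E}.
Read '0': S→{S, C, E}, C→∅, E→{D}; now {S, C, D, E}.
Read '0': S→{S, C, E}, C→∅, D→{S}, E→{D}; now {S, C, D, E}.
Read '1': S→{A, D}, C→{S, A, C, D}, D→∅, E→{S}; now {S, A, C, D}.
Read '0': S→{S, C, E}, A→{D}, C→∅, D→{S}; now {S, C, D, E}.
Read '2': S→{C, D}, C→∅, D→{A, C}, E→{E}; now {A, C, D, E}.
Read '2': A→{S, B}, C→∅, D→{A, C}, E→{E}; now {S, A, B, C, E}.
Read '1': S→{A, D}, A→{B, D, E}, B→{E}, C→{S, A, C, D}, E→{S}; now {S, A, B, C, D, E}.
Read '0': S→{S, C, E}, A→{D}, B→{B}, C→∅, D→{S}, E→{D}; now {S, B, C, D, E}.
Read '2': S→{C, D}, B→{A, C}, C→∅, D→{A, C}, E→{E}; now {A, C, D, E}.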